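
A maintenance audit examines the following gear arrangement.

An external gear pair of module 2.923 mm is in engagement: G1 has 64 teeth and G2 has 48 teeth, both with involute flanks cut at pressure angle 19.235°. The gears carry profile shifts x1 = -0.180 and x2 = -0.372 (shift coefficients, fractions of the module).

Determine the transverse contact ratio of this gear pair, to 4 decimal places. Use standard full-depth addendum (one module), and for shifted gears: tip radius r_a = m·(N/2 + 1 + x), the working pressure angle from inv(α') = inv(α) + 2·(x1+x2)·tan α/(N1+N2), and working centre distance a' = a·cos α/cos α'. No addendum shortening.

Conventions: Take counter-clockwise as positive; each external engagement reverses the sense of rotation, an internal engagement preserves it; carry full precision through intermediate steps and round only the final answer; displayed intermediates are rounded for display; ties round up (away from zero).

1.9723

class = single-mesh tooth geometry [involute pair 64T × 48T, m = 2.923]
base radii: r_b1 = 88.314381, r_b2 = 66.235786
tip radii: r_a1 = 95.932860, r_a2 = 71.987644
inv(α') = inv(19.235°) + 2·(-0.180-0.372)·tan α/(64+48) = 0.00976848  ⇒  α' = 17.44350°
a' = a·cos α / cos α' = 163.6880·cos 19.235°/cos 17.44350° = 162.000063
action lengths: √(r_a1²−r_b1²) = 37.465768, √(r_a2²−r_b2²) = 28.196482
base pitch p_b = π·m·cos α = 8.670244
CR = (37.465768 + 28.196482 − 162.000063·sin 17.44350°)/8.670244 = 1.972293
contact ratio ≈ 1.9723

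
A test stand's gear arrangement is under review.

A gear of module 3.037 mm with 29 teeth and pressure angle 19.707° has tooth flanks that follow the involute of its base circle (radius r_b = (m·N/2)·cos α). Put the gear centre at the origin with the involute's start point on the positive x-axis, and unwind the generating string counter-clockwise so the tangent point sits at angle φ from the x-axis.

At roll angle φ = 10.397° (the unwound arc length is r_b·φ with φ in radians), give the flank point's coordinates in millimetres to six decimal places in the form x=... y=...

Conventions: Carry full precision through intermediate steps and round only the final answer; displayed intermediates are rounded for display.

topology: single-mesh involute geometry — m = 3.037, N = 29
pitch radius r_p = m·N/2 = 3.037·29/2 = 44.036500
base radius r_b = r_p·cos α = 44.036500·cos 19.707° = 41.457254
roll angle φ = 10.397° = 0.18146188 rad
x = r_b·(cos φ + φ·sin φ) = 42.134206
y = r_b·(sin φ − φ·cos φ) = 0.082301

x=42.134206 y=0.082301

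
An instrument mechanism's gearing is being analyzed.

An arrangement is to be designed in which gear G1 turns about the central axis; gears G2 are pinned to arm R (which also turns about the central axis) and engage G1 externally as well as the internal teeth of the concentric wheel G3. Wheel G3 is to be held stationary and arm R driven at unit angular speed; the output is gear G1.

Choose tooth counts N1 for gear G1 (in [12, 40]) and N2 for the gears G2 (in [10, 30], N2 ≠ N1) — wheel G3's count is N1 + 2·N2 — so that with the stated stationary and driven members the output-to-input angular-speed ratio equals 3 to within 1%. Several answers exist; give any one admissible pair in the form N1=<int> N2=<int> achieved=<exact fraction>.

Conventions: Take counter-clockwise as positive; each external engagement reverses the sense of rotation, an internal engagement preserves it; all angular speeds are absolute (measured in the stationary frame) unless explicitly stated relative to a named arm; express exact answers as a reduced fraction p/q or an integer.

topology: planetary set — design target 3, arm = carrier (Willis)
Willis with ω_ring = 0: ω_sun/ω_arm = (N1+N3)/N1; set equal to 3  ⇒  N3/N1 = 3 − 1 = 2
N3 = N1 + 2·N2  ⇒  N2/N1 = (N3/N1 − 1)/2 = (2 − 1)/2 = 1/2
smallest multiple with N1 ≥ 12 and N2 ≥ 10: k = 10  ⇒  N1 = 10·2 = 20, N2 = 10·1 = 10 (N1 ≤ 40, N2 ≤ 30, N2 ≠ N1 ✓), N3 = 20 + 2·10 = 40
check: (N1+N3)/N1 with N1 = 20, N3 = 40 gives 3; |achieved − target| = 0 ≤ 3/100 ✓

N1=20 N2=10 achieved=3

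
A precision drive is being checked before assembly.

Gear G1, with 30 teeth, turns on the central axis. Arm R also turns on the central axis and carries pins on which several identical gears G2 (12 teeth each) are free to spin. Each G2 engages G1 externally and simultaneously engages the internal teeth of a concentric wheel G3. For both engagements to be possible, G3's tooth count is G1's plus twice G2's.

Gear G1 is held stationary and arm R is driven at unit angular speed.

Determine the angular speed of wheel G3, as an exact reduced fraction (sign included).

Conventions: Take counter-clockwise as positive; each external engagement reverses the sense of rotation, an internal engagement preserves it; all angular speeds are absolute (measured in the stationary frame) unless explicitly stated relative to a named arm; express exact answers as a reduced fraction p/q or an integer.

planetary set (30T centre, 12T on arm, 54T internal) — Willis relation
ring teeth: 30 + 2·12 = 54
30(ω_sun−ω_arm) = −54(ω_ring−ω_arm),  ω_sun = 0, ω_arm = 1
ω_ring = 1 − (30/54)(0−1) = 14/9
exact speed ratio = 14/9

14/9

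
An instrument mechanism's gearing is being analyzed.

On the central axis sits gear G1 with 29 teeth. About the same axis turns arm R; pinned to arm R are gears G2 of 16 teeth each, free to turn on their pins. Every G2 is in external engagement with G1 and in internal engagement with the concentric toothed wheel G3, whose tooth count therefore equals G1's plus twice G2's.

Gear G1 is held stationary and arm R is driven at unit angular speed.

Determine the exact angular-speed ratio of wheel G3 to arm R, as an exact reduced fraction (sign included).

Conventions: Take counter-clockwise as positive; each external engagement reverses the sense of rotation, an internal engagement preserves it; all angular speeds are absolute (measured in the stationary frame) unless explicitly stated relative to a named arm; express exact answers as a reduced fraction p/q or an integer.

90/61

recognized (axles ride arm R): planetary set, 29/16/61 teeth
ring teeth: 29 + 2·16 = 61
29(ω_sun−ω_arm) = −61(ω_ring−ω_arm),  ω_sun = 0, ω_arm = 1
ω_ring = 1 − (29/61)(0−1) = 90/61
ω_out/ω_in = 90/61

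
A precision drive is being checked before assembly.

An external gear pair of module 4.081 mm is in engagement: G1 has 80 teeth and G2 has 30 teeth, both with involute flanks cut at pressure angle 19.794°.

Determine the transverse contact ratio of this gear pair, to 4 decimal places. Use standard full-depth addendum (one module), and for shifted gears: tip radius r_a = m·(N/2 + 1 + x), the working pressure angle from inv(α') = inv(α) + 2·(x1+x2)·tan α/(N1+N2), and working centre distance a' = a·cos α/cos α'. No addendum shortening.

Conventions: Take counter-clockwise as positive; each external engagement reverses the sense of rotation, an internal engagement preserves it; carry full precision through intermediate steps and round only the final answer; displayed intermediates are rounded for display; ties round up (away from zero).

single-mesh involute tooth geometry (80T engaging 30T at module 4.081)
base radii: r_b1 = 153.595166, r_b2 = 57.598187
tip radii: r_a1 = 167.321000, r_a2 = 65.296000
no profile shift: α' = α, a' = a
action lengths: √(r_a1²−r_b1²) = 66.368983, √(r_a2²−r_b2²) = 30.757380
base pitch p_b = π·m·cos α = 12.063336
CR = (66.368983 + 30.757380 − 224.455000·sin 19.79400°)/12.063336 = 1.750516
contact ratio ≈ 1.7505

1.7505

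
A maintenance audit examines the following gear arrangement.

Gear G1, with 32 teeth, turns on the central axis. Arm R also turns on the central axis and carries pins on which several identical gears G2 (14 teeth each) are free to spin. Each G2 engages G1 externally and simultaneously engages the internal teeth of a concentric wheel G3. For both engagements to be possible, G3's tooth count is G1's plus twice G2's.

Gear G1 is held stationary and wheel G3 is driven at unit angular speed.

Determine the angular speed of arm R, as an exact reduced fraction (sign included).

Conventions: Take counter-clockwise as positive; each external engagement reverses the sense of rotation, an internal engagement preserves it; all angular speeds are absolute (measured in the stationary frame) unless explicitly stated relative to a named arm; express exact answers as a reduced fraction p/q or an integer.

planetary set (32T centre, 14T on arm, 60T internal) — Willis relation
ring teeth: 32 + 2·14 = 60
32(ω_sun−ω_arm) = −60(ω_ring−ω_arm),  ω_sun = 0, ω_ring = 1
32(0−ω_arm) = −60(1−ω_arm)  ⇒  92·ω_arm = 60  ⇒  ω_arm = 15/23
exact speed ratio = 15/23

15/23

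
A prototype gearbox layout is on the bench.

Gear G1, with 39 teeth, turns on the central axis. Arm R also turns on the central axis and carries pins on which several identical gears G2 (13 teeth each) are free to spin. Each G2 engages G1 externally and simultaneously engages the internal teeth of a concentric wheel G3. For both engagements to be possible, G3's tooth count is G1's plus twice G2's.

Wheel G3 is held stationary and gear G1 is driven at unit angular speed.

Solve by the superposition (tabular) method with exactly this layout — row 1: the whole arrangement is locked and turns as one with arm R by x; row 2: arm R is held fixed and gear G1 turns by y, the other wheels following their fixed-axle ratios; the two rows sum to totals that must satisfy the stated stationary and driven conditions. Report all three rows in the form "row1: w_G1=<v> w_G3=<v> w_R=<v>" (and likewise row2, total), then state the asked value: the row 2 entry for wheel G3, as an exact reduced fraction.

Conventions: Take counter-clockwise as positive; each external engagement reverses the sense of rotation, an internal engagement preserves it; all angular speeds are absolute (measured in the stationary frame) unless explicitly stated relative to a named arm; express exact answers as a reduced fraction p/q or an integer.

class = planetary set [G3 = 39+2·13 = 65; Willis about the carrier]
row 1: whole set turns with the arm by x
row 2 (arm held, sun turns y): ω_ring = −(39/65)·y, ω_arm = 0
boundary: total ω_ring = x − (39/65)·y = 0 and total ω_sun = x + y = 1  ⇒  y = 5/8, x = 3/8
row 2 ring = −(39/65)·5/8 = -3/8
totals (row 1 + row 2): sun 3/8 + 5/8 = 1, ring 3/8 + (-3/8) = 0, arm 3/8 + 0 = 3/8
asked cell (row2, ring) = -3/8

row1: w_G1=3/8 w_G3=3/8 w_R=3/8
row2: w_G1=5/8 w_G3=-3/8 w_R=0
total: w_G1=1 w_G3=0 w_R=3/8
asked value: -3/8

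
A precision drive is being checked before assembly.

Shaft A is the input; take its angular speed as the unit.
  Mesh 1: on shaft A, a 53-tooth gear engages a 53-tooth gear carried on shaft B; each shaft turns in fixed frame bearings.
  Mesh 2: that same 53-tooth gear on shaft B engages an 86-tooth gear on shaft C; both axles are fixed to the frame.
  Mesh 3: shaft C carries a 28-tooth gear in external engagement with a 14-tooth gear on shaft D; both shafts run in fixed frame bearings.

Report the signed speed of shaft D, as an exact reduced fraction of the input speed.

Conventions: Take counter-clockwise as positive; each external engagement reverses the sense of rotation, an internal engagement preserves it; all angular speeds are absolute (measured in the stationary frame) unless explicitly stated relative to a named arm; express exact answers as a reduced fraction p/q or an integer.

-53/43

3-mesh fixed-axis compound train (all bearings frame-fixed)
mesh 1 [53T→53T]: |ω|/ω_in = 1×53/53 = 1, sense flips to −
mesh 2 [53T→86T]: |ω|/ω_in = 1×53/86 = 53/86, sense flips to +
mesh 3 [28T→14T]: |ω|/ω_in = (53/86)×28/14 = 53/43, sense flips to −
signed output speed (× input speed) = -53/43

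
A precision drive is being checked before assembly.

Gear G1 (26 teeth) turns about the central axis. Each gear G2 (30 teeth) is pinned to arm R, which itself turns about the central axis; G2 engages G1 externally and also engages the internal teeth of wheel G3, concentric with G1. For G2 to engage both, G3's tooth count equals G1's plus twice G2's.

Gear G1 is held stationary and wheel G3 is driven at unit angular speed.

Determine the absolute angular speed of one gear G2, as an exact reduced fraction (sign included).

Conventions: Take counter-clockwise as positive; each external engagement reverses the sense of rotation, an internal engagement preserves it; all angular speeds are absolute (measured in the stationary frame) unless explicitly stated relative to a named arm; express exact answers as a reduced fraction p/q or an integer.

topology: planetary set — G1 26T / G2 30T / G3 86T, arm = carrier (Willis)
ring teeth: 26 + 2·30 = 86
26(ω_sun−ω_arm) = −86(ω_ring−ω_arm),  ω_sun = 0, ω_ring = 1
26(0−ω_arm) = −86(1−ω_arm)  ⇒  112·ω_arm = 86  ⇒  ω_arm = 43/56
sun–planet mesh: 26·(0−43/56) = −30·(ω_p−ω_arm)  ⇒  ω_p−ω_arm = 559/840
ω_p = 43/56 + 559/840 = 43/30
exact speed ratio = 43/30

43/30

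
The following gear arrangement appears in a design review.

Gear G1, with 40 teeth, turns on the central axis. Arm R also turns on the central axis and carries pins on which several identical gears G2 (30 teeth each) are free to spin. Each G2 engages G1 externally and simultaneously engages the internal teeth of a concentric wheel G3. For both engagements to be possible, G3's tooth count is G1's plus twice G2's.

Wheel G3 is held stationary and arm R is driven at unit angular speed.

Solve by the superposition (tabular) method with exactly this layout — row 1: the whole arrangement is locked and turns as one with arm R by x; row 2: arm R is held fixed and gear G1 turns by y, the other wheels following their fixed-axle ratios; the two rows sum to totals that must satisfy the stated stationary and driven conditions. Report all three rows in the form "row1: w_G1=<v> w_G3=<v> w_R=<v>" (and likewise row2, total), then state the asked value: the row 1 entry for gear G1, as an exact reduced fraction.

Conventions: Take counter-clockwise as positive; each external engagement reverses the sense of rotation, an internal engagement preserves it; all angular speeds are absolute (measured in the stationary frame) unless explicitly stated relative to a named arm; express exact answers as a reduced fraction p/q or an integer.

planetary set (40T centre, 30T on arm, 100T internal) — Willis relation
superposition row 1 [locked train]: every member turns x
row 2: sun turns y, ring = −(40/100)·y, arm 0
boundary: total ω_ring = x − (40/100)·y = 0 and total ω_arm = x = 1  ⇒  y = 5/2, x = 1
row 2 ring = −(40/100)·5/2 = -1
totals (row 1 + row 2): sun 1 + 5/2 = 7/2, ring 1 + (-1) = 0, arm 1 + 0 = 1
asked cell (row1, sun) = 1

row1: w_G1=1 w_G3=1 w_R=1
row2: w_G1=5/2 w_G3=-1 w_R=0
total: w_G1=7/2 w_G3=0 w_R=1
asked value: 1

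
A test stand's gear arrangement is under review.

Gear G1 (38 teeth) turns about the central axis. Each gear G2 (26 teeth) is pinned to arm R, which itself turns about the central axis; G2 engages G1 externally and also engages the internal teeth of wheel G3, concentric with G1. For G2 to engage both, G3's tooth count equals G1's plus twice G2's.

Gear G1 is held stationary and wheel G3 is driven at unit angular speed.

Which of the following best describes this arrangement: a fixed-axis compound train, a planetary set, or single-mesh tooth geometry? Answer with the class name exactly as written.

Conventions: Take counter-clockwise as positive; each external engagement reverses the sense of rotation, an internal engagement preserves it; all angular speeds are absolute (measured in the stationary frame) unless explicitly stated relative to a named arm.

planetary set

topology: planetary set — G1 38T / G2 26T / G3 90T, arm = carrier (Willis)
classification: planetary set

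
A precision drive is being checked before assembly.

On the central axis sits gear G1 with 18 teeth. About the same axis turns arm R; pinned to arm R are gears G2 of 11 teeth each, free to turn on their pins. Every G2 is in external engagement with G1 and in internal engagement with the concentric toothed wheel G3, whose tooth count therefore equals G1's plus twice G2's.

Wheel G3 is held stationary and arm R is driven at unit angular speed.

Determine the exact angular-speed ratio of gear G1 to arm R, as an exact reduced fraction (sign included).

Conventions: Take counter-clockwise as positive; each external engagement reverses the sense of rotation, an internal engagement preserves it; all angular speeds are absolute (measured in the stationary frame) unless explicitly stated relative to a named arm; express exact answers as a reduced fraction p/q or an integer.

topology: planetary set — G1 18T / G2 11T / G3 40T, arm = carrier (Willis)
ring teeth: 18 + 2·11 = 40
18(ω_sun−ω_arm) = −40(ω_ring−ω_arm),  ω_ring = 0, ω_arm = 1
ω_sun = 1 − (40/18)(0−1) = 29/9
ω_out/ω_in = 29/9

29/9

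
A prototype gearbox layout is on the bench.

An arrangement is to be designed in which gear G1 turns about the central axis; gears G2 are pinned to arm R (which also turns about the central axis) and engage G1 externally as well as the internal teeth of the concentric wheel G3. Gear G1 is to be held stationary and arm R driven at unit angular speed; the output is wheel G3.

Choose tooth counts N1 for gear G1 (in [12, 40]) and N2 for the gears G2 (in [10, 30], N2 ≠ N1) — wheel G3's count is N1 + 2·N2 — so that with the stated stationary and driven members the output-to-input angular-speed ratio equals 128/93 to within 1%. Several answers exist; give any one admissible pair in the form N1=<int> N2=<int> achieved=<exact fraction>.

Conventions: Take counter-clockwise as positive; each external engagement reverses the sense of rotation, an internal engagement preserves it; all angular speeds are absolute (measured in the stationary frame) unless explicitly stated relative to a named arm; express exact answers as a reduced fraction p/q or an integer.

design class (target 128/93): planetary set
Willis with ω_sun = 0: ω_ring/ω_arm = (N1+N3)/N3; set equal to 128/93  ⇒  N3/N1 = 1/(128/93 − 1) = 93/35
N3 = N1 + 2·N2  ⇒  N2/N1 = (N3/N1 − 1)/2 = (93/35 − 1)/2 = 29/35
smallest multiple with N1 ≥ 12 and N2 ≥ 10: k = 1  ⇒  N1 = 1·35 = 35, N2 = 1·29 = 29 (N1 ≤ 40, N2 ≤ 30, N2 ≠ N1 ✓), N3 = 35 + 2·29 = 93
check: (N1+N3)/N3 with N1 = 35, N3 = 93 gives 128/93; |achieved − target| = 0 ≤ 32/2325 ✓

N1=35 N2=29 achieved=128/93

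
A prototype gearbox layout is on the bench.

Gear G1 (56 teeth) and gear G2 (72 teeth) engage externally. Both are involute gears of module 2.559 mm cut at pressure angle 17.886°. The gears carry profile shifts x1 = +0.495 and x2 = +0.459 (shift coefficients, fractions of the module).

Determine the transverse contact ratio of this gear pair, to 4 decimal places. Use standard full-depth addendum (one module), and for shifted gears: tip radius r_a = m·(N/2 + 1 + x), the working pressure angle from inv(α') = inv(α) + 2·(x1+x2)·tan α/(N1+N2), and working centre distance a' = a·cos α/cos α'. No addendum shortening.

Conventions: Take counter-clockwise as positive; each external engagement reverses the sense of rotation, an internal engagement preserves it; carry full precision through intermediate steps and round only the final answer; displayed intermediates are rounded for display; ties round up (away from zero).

1.8020

single-mesh involute tooth geometry (56T engaging 72T at module 2.559)
base radii: r_b1 = 68.189021, r_b2 = 87.671599
tip radii: r_a1 = 75.477705, r_a2 = 95.857581
inv(α') = inv(17.886°) + 2·(+0.495+0.459)·tan α/(56+72) = 0.01536236  ⇒  α' = 20.19598°
a' = a·cos α / cos α' = 163.7760·cos 17.886°/cos 20.19598° = 166.071132
action lengths: √(r_a1²−r_b1²) = 32.359563, √(r_a2²−r_b2²) = 38.760374
base pitch p_b = π·m·cos α = 7.650790
CR = (32.359563 + 38.760374 − 166.071132·sin 20.19598°)/7.650790 = 1.802011
contact ratio ≈ 1.8020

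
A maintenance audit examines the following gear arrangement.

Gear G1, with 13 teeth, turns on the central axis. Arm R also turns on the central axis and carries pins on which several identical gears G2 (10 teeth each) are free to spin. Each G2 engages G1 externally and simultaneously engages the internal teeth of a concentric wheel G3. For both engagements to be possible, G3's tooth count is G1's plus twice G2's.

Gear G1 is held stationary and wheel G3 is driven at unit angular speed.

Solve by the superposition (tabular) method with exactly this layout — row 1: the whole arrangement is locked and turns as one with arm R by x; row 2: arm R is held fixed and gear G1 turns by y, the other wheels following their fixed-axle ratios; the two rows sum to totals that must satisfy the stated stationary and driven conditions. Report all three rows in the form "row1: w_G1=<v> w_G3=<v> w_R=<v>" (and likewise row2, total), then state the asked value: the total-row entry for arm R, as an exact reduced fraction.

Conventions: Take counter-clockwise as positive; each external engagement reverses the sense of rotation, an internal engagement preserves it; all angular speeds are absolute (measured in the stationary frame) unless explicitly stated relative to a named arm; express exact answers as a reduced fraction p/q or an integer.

row1: w_G1=33/46 w_G3=33/46 w_R=33/46
row2: w_G1=-33/46 w_G3=13/46 w_R=0
total: w_G1=0 w_G3=1 w_R=33/46
asked value: 33/46

recognized (axles ride arm R): planetary set, 13/10/33 teeth
row 1 (train locked, turned with arm): all members turn x
row 2 (arm held, sun turns y): ω_ring = −(13/33)·y, ω_arm = 0
boundary: total ω_sun = x + y = 0 and total ω_ring = x − (13/33)·y = 1  ⇒  y = -33/46, x = 33/46
row 2 ring = −(13/33)·(-33/46) = 13/46
totals (row 1 + row 2): sun 33/46 + (-33/46) = 0, ring 33/46 + 13/46 = 1, arm 33/46 + 0 = 33/46
asked cell (total, arm) = 33/46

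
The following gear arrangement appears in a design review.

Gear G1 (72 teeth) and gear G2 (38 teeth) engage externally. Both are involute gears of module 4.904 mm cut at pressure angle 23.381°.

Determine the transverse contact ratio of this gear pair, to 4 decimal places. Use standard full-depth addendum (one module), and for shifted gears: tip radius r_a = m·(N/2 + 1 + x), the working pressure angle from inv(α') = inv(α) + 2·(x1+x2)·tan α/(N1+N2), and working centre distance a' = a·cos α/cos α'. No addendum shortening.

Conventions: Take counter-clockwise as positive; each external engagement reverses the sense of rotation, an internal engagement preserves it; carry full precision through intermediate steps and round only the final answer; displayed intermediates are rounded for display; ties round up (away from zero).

topology: single-mesh involute geometry — m = 4.904, 72T/38T pair
base radii: r_b1 = 162.047314, r_b2 = 85.524972
tip radii: r_a1 = 181.448000, r_a2 = 98.080000
no profile shift: α' = α, a' = a
action lengths: √(r_a1²−r_b1²) = 81.633600, √(r_a2²−r_b2²) = 48.012141
base pitch p_b = π·m·cos α = 14.141296
CR = (81.633600 + 48.012141 − 269.720000·sin 23.38100°)/14.141296 = 1.598800
contact ratio ≈ 1.5988

1.5988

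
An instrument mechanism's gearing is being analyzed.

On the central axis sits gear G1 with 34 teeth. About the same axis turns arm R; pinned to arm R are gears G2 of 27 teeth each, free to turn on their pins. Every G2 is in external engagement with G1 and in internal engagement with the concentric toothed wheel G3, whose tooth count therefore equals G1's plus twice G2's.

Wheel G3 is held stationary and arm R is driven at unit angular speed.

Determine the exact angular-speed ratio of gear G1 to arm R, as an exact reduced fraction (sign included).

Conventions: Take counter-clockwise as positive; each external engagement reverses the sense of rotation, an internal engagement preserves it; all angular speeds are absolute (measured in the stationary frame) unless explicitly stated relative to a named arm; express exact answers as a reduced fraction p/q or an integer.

61/17

topology: planetary set — G1 34T / G2 27T / G3 88T, arm = carrier (Willis)
ring teeth: 34 + 2·27 = 88
34(ω_sun−ω_arm) = −88(ω_ring−ω_arm),  ω_ring = 0, ω_arm = 1
ω_sun = 1 − (88/34)(0−1) = 61/17
ω_out/ω_in = 61/17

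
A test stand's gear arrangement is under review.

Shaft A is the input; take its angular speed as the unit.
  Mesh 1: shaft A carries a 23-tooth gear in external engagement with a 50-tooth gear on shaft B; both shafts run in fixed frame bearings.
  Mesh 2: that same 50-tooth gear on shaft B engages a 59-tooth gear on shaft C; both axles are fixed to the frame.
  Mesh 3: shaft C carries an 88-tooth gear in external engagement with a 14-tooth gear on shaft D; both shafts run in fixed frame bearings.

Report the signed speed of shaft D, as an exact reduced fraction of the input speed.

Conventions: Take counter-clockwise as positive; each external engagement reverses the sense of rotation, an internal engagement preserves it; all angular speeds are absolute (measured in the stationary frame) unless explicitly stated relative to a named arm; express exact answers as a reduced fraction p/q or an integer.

3-mesh fixed-axis compound train (all bearings frame-fixed)
mesh 1 [23T→50T]: |ω|/ω_in = 1×23/50 = 23/50, sense flips to −
mesh 2 [50T→59T]: |ω|/ω_in = (23/50)×50/59 = 23/59, sense flips to +
mesh 3 [88T→14T]: |ω|/ω_in = (23/59)×88/14 = 1012/413, sense flips to −
signed output speed (× input speed) = -1012/413

-1012/413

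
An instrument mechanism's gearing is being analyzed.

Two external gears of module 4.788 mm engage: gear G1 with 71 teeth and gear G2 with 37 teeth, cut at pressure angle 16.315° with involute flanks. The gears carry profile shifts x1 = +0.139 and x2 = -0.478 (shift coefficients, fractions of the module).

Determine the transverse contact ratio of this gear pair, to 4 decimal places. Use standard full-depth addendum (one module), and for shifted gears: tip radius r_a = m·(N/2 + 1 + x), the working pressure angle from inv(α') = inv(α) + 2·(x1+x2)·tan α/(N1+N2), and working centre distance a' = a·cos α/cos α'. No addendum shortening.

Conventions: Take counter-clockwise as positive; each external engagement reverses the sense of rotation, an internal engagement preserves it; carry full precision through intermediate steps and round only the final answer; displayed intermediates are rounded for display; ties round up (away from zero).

recognized (one external pair, fixed centres): single-mesh tooth geometry, m = 4.788, N1 = 71, N2 = 37
base radii: r_b1 = 163.129450, r_b2 = 85.011122
tip radii: r_a1 = 175.427532, r_a2 = 91.077336
inv(α') = inv(16.315°) + 2·(+0.139-0.478)·tan α/(71+37) = 0.00611667  ⇒  α' = 14.97351°
a' = a·cos α / cos α' = 258.5520·cos 16.315°/cos 14.97351° = 256.862227
action lengths: √(r_a1²−r_b1²) = 64.525976, √(r_a2²−r_b2²) = 32.683181
base pitch p_b = π·m·cos α = 14.436233
CR = (64.525976 + 32.683181 − 256.862227·sin 14.97351°)/14.436233 = 2.136502
contact ratio ≈ 2.1365

2.1365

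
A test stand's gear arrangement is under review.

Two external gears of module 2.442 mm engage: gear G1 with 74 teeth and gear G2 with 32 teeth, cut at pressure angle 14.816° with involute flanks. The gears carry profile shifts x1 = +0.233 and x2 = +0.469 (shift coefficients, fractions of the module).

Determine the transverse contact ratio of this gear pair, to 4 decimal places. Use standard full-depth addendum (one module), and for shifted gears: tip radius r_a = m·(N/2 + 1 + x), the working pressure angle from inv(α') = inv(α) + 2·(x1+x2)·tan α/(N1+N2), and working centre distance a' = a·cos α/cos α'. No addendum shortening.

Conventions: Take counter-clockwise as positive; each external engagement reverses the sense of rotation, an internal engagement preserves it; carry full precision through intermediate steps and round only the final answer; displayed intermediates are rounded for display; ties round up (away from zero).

class = single-mesh tooth geometry [involute pair 74T × 32T, m = 2.442]
base radii: r_b1 = 87.349912, r_b2 = 37.772935
tip radii: r_a1 = 93.364986, r_a2 = 42.659298
inv(α') = inv(14.816°) + 2·(+0.233+0.469)·tan α/(74+32) = 0.00942570  ⇒  α' = 17.24212°
a' = a·cos α / cos α' = 129.4260·cos 14.816°/cos 17.24212° = 131.010354
action lengths: √(r_a1²−r_b1²) = 32.969888, √(r_a2²−r_b2²) = 19.824760
base pitch p_b = π·m·cos α = 7.416698
CR = (32.969888 + 19.824760 − 131.010354·sin 17.24212°)/7.416698 = 1.882489
contact ratio ≈ 1.8825

1.8825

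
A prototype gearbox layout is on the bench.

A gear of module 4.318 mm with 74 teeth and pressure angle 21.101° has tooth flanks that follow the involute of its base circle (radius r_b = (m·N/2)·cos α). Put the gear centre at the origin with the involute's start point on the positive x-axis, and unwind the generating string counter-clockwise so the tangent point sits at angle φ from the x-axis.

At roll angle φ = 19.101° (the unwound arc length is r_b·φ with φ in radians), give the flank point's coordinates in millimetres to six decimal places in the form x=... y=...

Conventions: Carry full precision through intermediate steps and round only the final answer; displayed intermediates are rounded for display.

x=157.107355 y=1.820481

class = single-mesh tooth geometry [base-circle involute, m = 4.318, 74T]
pitch radius r_p = m·N/2 = 4.318·74/2 = 159.766000
base radius r_b = r_p·cos α = 159.766000·cos 21.101° = 149.053251
roll angle φ = 19.101° = 0.33337534 rad
x = r_b·(cos φ + φ·sin φ) = 157.107355
y = r_b·(sin φ − φ·cos φ) = 1.820481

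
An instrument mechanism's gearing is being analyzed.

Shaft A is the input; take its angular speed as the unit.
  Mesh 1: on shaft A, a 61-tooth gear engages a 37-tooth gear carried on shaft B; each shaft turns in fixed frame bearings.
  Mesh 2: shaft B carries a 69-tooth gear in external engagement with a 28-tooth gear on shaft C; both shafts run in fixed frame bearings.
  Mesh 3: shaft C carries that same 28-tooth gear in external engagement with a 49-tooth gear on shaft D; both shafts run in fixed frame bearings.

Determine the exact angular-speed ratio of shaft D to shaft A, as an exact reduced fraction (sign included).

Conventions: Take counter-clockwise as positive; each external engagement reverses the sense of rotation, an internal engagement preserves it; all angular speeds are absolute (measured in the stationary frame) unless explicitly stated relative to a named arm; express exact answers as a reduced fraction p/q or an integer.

-4209/1813

class = fixed-axis compound train [3 meshes; 3 ratios multiply, 3 sense flips]
mesh 1 [61T→37T]: running ratio 61/37, sense −
mesh 2 [69T→28T]: running ratio 4209/1036, sense +
mesh 3 [28T→49T]: running ratio 4209/1813, sense −
ω_out/ω_in = -4209/1813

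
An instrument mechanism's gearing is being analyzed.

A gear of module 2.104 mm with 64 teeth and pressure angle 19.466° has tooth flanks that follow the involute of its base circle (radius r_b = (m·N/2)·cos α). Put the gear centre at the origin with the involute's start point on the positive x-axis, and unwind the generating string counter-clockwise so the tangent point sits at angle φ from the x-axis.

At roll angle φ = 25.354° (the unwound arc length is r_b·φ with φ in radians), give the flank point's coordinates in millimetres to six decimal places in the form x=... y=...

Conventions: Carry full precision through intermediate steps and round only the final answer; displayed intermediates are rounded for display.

recognized (one wheel, involute flank): single-mesh tooth geometry, m = 2.104, N = 64
pitch radius r_p = m·N/2 = 2.104·64/2 = 67.328000
base radius r_b = r_p·cos α = 67.328000·cos 19.466° = 63.479492
roll angle φ = 25.354° = 0.44251078 rad
x = r_b·(cos φ + φ·sin φ) = 69.393673
y = r_b·(sin φ − φ·cos φ) = 1.797859

x=69.393673 y=1.797859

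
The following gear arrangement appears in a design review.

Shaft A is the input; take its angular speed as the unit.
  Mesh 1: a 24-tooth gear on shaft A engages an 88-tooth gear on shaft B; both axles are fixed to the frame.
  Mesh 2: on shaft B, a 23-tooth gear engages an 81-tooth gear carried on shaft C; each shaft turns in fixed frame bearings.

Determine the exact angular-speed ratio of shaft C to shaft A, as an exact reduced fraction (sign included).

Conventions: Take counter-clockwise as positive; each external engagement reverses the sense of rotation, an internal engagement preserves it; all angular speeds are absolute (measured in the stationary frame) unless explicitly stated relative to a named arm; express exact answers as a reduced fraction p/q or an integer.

class = fixed-axis compound train [2 meshes; 2 ratios multiply, 2 sense flips]
mesh 1 [24T→88T]: running ratio 3/11, sense −
mesh 2 [23T→81T]: running ratio 23/297, sense +
ω_out/ω_in = 23/297

23/297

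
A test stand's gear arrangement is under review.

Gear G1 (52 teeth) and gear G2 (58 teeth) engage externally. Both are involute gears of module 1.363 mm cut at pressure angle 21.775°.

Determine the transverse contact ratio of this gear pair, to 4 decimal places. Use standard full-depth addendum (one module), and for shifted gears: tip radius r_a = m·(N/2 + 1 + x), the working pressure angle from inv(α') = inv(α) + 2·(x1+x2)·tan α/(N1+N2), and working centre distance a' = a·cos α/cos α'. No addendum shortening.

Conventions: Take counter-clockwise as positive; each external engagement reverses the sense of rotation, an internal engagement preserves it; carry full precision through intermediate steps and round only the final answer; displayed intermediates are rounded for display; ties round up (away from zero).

class = single-mesh tooth geometry [involute pair 52T × 58T, m = 1.363]
base radii: r_b1 = 32.909420, r_b2 = 36.706661
tip radii: r_a1 = 36.801000, r_a2 = 40.890000
no profile shift: α' = α, a' = a
action lengths: √(r_a1²−r_b1²) = 16.470691, √(r_a2²−r_b2²) = 18.017024
base pitch p_b = π·m·cos α = 3.976461
CR = (16.470691 + 18.017024 − 74.965000·sin 21.77500°)/3.976461 = 1.679508
contact ratio ≈ 1.6795

1.6795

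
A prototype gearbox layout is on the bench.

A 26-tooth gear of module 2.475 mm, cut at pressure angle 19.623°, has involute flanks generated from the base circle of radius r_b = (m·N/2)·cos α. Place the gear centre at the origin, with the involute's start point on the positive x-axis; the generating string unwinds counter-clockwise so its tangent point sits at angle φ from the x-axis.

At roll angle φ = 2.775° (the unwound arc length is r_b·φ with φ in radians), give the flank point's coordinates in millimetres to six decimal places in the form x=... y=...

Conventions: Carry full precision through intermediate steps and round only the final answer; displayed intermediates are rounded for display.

x=30.341888 y=0.001147

recognized (one wheel, involute flank): single-mesh tooth geometry, m = 2.475, N = 26
pitch radius r_p = m·N/2 = 2.475·26/2 = 32.175000
base radius r_b = r_p·cos α = 32.175000·cos 19.623° = 30.306363
roll angle φ = 2.775° = 0.04843289 rad
x = r_b·(cos φ + φ·sin φ) = 30.341888
y = r_b·(sin φ − φ·cos φ) = 0.001147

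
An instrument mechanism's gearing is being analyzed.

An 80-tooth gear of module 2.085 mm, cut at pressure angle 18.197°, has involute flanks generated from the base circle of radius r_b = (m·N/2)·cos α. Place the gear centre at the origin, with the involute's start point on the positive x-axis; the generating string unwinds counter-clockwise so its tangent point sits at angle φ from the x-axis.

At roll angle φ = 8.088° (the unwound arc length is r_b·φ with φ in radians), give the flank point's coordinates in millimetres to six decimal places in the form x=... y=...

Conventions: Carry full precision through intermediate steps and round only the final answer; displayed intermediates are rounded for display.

x=80.014494 y=0.074140

single-mesh involute tooth geometry (80T wheel at module 2.085)
pitch radius r_p = m·N/2 = 2.085·80/2 = 83.400000
base radius r_b = r_p·cos α = 83.400000·cos 18.197° = 79.229033
roll angle φ = 8.088° = 0.14116223 rad
x = r_b·(cos φ + φ·sin φ) = 80.014494
y = r_b·(sin φ − φ·cos φ) = 0.074140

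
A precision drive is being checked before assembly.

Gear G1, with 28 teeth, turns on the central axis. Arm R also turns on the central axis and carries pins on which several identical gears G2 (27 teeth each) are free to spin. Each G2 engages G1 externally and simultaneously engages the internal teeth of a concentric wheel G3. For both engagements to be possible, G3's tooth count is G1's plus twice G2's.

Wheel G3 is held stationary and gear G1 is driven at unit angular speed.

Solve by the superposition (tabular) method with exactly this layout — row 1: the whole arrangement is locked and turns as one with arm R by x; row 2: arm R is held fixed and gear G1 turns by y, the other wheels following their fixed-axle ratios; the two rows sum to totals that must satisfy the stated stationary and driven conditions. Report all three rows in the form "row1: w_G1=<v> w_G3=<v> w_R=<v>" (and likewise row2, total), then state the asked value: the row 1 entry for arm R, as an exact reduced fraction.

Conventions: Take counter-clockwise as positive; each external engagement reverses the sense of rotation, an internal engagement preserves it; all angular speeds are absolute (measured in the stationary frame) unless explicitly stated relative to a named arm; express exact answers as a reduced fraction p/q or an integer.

row1: w_G1=14/55 w_G3=14/55 w_R=14/55
row2: w_G1=41/55 w_G3=-14/55 w_R=0
total: w_G1=1 w_G3=0 w_R=14/55
asked value: 14/55

topology: planetary set — G1 28T / G2 27T / G3 82T, arm = carrier (Willis)
row 1: whole set turns with the arm by x
row 2 (arm held, sun turns y): ω_ring = −(28/82)·y, ω_arm = 0
boundary: total ω_ring = x − (28/82)·y = 0 and total ω_sun = x + y = 1  ⇒  y = 41/55, x = 14/55
row 2 ring = −(28/82)·41/55 = -14/55
totals (row 1 + row 2): sun 14/55 + 41/55 = 1, ring 14/55 + (-14/55) = 0, arm 14/55 + 0 = 14/55
asked cell (row1, arm) = 14/55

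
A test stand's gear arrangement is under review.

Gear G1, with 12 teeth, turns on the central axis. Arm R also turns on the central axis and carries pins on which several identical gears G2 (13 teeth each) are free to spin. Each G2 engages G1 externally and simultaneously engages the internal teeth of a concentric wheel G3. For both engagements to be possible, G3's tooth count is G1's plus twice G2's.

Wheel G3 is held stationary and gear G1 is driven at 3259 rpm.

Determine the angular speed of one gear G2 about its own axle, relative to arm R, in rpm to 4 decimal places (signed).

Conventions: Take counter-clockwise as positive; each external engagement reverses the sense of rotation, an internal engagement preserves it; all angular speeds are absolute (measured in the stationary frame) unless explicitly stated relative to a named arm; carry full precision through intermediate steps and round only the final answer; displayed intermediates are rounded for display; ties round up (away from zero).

-2286.3138 rpm

topology: planetary set — G1 12T / G2 13T / G3 38T, arm = carrier (Willis)
normalise by the input: solve with ω_sun = 1, then scale by 3259 rpm
ring teeth: 12 + 2·13 = 38
12(ω_sun−ω_arm) = −38(ω_ring−ω_arm),  ω_ring = 0, ω_sun = 1
12(1−ω_arm) = −38(0−ω_arm)  ⇒  50·ω_arm = 12  ⇒  ω_arm = 6/25
sun–planet mesh: 12·(1−6/25) = −13·(ω_p−ω_arm)  ⇒  ω_p−ω_arm = -228/325
scale: ω_p−ω_arm = -228/325 × 3259 rpm = -2286.3138 rpm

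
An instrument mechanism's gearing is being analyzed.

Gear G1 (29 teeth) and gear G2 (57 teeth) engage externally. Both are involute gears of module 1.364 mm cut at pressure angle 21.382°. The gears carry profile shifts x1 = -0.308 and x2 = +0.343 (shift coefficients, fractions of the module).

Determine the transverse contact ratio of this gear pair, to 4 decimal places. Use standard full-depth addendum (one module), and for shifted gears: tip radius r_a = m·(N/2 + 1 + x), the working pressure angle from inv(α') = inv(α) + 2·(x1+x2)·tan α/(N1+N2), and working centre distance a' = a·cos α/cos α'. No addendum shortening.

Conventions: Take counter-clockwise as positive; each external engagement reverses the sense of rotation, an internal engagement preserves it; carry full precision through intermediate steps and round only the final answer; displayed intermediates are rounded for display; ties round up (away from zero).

single-mesh involute tooth geometry (29T engaging 57T at module 1.364)
base radii: r_b1 = 18.416688, r_b2 = 36.198318
tip radii: r_a1 = 20.721888, r_a2 = 40.705852
inv(α') = inv(21.382°) + 2·(-0.308+0.343)·tan α/(29+57) = 0.01866574  ⇒  α' = 21.50039°
a' = a·cos α / cos α' = 58.6520·cos 21.382°/cos 21.50039° = 58.699614
action lengths: √(r_a1²−r_b1²) = 9.498539, √(r_a2²−r_b2²) = 18.618490
base pitch p_b = π·m·cos α = 3.990188
CR = (9.498539 + 18.618490 − 58.699614·sin 21.50039°)/3.990188 = 1.654853
contact ratio ≈ 1.6549

1.6549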